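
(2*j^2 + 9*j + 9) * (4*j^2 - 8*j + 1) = 8*j^4 + 20*j^3 - 34*j^2 - 63*j + 9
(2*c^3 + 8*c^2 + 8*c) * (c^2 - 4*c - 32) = 2*c^5 - 88*c^3 - 288*c^2 - 256*c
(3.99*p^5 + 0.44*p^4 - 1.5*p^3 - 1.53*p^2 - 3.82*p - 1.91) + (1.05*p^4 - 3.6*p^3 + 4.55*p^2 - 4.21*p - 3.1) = 3.99*p^5 + 1.49*p^4 - 5.1*p^3 + 3.02*p^2 - 8.03*p - 5.01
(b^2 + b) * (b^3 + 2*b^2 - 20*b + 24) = b^5 + 3*b^4 - 18*b^3 + 4*b^2 + 24*b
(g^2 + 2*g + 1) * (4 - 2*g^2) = -2*g^4 - 4*g^3 + 2*g^2 + 8*g + 4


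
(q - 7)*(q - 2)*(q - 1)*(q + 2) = q^4 - 8*q^3 + 3*q^2 + 32*q - 28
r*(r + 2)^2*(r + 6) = r^4 + 10*r^3 + 28*r^2 + 24*r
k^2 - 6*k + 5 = (k - 5)*(k - 1)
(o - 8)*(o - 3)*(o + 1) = o^3 - 10*o^2 + 13*o + 24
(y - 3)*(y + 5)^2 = y^3 + 7*y^2 - 5*y - 75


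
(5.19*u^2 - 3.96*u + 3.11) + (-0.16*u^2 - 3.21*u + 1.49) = 5.03*u^2 - 7.17*u + 4.6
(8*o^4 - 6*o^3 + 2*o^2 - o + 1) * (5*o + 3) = 40*o^5 - 6*o^4 - 8*o^3 + o^2 + 2*o + 3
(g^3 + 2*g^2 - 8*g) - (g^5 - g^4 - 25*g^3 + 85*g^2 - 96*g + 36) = -g^5 + g^4 + 26*g^3 - 83*g^2 + 88*g - 36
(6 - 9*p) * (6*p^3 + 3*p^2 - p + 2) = -54*p^4 + 9*p^3 + 27*p^2 - 24*p + 12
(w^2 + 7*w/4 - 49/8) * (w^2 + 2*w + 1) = w^4 + 15*w^3/4 - 13*w^2/8 - 21*w/2 - 49/8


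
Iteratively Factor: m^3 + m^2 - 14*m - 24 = (m - 4)*(m^2 + 5*m + 6) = (m - 4)*(m + 3)*(m + 2)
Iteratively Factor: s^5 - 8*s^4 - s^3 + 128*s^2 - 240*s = (s - 3)*(s^4 - 5*s^3 - 16*s^2 + 80*s) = (s - 5)*(s - 3)*(s^3 - 16*s) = (s - 5)*(s - 4)*(s - 3)*(s^2 + 4*s) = s*(s - 5)*(s - 4)*(s - 3)*(s + 4)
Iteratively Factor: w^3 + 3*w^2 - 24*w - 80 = (w + 4)*(w^2 - w - 20) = (w - 5)*(w + 4)*(w + 4)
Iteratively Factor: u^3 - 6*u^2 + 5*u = (u - 1)*(u^2 - 5*u) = (u - 5)*(u - 1)*(u)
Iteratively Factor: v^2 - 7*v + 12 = (v - 3)*(v - 4)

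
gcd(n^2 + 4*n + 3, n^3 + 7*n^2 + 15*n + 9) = n^2 + 4*n + 3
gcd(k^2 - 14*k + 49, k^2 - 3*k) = 1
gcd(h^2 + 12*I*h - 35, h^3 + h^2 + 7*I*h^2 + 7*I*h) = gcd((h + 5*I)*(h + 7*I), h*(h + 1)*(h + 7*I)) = h + 7*I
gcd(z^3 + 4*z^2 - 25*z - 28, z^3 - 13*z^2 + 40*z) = 1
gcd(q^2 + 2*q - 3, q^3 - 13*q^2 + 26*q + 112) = 1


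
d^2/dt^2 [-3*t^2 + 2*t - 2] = -6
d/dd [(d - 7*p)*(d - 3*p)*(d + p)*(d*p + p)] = p*(4*d^3 - 27*d^2*p + 3*d^2 + 22*d*p^2 - 18*d*p + 21*p^3 + 11*p^2)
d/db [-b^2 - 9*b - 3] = -2*b - 9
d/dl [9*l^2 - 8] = 18*l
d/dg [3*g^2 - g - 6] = 6*g - 1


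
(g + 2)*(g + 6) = g^2 + 8*g + 12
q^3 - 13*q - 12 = (q - 4)*(q + 1)*(q + 3)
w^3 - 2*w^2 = w^2*(w - 2)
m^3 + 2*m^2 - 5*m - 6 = (m - 2)*(m + 1)*(m + 3)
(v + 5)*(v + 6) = v^2 + 11*v + 30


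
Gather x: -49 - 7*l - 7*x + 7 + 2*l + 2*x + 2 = -5*l - 5*x - 40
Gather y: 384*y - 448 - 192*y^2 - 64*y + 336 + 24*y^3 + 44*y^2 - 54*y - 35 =24*y^3 - 148*y^2 + 266*y - 147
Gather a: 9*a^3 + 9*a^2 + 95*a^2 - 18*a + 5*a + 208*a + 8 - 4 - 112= 9*a^3 + 104*a^2 + 195*a - 108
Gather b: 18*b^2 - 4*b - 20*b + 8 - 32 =18*b^2 - 24*b - 24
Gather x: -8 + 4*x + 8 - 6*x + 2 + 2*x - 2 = 0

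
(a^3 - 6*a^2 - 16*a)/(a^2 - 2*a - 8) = a*(a - 8)/(a - 4)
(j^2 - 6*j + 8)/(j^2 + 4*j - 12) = (j - 4)/(j + 6)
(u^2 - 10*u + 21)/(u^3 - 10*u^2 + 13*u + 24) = (u - 7)/(u^2 - 7*u - 8)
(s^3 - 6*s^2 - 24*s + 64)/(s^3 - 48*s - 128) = (s - 2)/(s + 4)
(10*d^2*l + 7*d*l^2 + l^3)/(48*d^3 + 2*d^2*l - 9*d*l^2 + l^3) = l*(5*d + l)/(24*d^2 - 11*d*l + l^2)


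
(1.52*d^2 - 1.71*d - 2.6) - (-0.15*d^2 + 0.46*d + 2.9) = 1.67*d^2 - 2.17*d - 5.5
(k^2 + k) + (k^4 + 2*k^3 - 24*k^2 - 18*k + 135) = k^4 + 2*k^3 - 23*k^2 - 17*k + 135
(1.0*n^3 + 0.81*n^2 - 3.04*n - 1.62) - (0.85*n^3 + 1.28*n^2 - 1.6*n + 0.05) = 0.15*n^3 - 0.47*n^2 - 1.44*n - 1.67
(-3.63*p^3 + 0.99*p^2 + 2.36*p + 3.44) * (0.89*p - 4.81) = -3.2307*p^4 + 18.3414*p^3 - 2.6615*p^2 - 8.29*p - 16.5464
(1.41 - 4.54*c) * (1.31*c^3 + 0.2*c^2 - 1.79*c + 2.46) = -5.9474*c^4 + 0.9391*c^3 + 8.4086*c^2 - 13.6923*c + 3.4686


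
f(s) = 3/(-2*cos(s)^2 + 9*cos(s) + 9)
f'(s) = 3*(-4*sin(s)*cos(s) + 9*sin(s))/(-2*cos(s)^2 + 9*cos(s) + 9)^2 = 3*(9 - 4*cos(s))*sin(s)/(9*cos(s) - cos(2*s) + 8)^2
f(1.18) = 0.25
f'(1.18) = 0.14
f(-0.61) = 0.20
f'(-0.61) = -0.04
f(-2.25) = 1.17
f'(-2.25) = -4.11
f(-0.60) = 0.20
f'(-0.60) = -0.04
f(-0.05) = 0.19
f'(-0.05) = -0.00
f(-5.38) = 0.22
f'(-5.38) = 0.08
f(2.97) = -1.66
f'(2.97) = 2.02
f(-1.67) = 0.37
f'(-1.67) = -0.43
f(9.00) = -3.49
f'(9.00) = 21.11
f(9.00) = -3.49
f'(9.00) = 21.11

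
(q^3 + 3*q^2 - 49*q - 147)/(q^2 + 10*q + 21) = q - 7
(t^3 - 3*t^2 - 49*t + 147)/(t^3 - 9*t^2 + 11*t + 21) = (t + 7)/(t + 1)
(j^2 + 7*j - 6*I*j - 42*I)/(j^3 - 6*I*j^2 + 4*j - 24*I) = (j + 7)/(j^2 + 4)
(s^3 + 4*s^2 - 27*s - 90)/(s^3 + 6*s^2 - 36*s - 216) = (s^2 - 2*s - 15)/(s^2 - 36)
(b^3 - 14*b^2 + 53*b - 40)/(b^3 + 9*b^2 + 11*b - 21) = (b^2 - 13*b + 40)/(b^2 + 10*b + 21)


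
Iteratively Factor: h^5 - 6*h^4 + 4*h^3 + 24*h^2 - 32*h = (h - 2)*(h^4 - 4*h^3 - 4*h^2 + 16*h) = (h - 4)*(h - 2)*(h^3 - 4*h) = h*(h - 4)*(h - 2)*(h^2 - 4) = h*(h - 4)*(h - 2)^2*(h + 2)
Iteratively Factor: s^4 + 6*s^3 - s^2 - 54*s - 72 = (s + 3)*(s^3 + 3*s^2 - 10*s - 24) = (s - 3)*(s + 3)*(s^2 + 6*s + 8) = (s - 3)*(s + 3)*(s + 4)*(s + 2)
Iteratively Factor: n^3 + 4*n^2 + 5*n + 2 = (n + 2)*(n^2 + 2*n + 1) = (n + 1)*(n + 2)*(n + 1)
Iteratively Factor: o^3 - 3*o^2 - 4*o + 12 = (o - 2)*(o^2 - o - 6) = (o - 3)*(o - 2)*(o + 2)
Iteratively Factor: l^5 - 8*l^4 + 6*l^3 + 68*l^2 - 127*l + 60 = (l - 1)*(l^4 - 7*l^3 - l^2 + 67*l - 60) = (l - 1)*(l + 3)*(l^3 - 10*l^2 + 29*l - 20) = (l - 5)*(l - 1)*(l + 3)*(l^2 - 5*l + 4) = (l - 5)*(l - 1)^2*(l + 3)*(l - 4)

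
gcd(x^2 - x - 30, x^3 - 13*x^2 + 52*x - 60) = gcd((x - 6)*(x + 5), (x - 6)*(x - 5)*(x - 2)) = x - 6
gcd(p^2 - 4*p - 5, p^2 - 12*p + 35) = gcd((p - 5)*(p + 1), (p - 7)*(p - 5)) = p - 5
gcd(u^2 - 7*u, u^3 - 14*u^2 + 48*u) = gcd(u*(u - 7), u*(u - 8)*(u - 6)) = u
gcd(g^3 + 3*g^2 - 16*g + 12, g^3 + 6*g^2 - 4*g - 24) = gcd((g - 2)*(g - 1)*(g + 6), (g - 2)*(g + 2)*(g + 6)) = g^2 + 4*g - 12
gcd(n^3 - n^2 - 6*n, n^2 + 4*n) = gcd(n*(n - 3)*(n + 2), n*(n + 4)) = n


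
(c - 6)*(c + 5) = c^2 - c - 30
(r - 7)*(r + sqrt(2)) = r^2 - 7*r + sqrt(2)*r - 7*sqrt(2)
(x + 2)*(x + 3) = x^2 + 5*x + 6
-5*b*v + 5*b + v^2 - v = (-5*b + v)*(v - 1)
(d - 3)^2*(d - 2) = d^3 - 8*d^2 + 21*d - 18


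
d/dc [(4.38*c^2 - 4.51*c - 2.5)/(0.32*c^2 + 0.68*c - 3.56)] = (4.4216*c^2 - 29.5856*c + 17.7556)/(0.1024*c^4 + 0.4352*c^3 - 1.816*c^2 - 4.8416*c + 12.6736)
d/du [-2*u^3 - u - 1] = -6*u^2 - 1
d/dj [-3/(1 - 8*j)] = -24/(8*j - 1)^2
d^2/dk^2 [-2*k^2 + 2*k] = -4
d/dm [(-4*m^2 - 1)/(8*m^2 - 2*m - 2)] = (4*m^2 + 16*m - 1)/(2*(16*m^4 - 8*m^3 - 7*m^2 + 2*m + 1))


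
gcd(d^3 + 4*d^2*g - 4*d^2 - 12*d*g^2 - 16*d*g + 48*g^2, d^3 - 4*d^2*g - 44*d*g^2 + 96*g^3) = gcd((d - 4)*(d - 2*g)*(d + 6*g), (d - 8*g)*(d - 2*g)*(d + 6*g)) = d^2 + 4*d*g - 12*g^2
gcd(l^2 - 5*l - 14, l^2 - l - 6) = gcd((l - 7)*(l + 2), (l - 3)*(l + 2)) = l + 2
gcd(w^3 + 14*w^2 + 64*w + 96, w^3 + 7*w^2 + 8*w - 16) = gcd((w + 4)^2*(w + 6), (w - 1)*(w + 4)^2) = w^2 + 8*w + 16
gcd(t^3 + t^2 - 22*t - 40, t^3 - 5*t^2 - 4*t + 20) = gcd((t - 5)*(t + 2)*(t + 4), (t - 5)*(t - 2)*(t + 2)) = t^2 - 3*t - 10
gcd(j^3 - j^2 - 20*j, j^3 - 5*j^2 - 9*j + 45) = j - 5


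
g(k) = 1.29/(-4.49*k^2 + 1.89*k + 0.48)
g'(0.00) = -10.58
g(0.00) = 2.69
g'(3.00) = 0.03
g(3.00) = -0.04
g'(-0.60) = -1.82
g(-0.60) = -0.57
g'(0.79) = 9.77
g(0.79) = -1.56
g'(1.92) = 0.13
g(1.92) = -0.10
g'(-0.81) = -0.74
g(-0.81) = -0.32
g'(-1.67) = -0.09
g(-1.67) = -0.08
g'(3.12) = 0.02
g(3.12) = -0.03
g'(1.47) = 0.35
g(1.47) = -0.20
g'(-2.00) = -0.06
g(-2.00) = -0.06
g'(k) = 1.29*(8.98*k - 1.89)/(-4.49*k^2 + 1.89*k + 0.48)^2 = (11.5842*k - 2.4381)/(-4.49*k^2 + 1.89*k + 0.48)^2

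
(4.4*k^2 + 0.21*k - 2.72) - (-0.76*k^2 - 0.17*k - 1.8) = 5.16*k^2 + 0.38*k - 0.92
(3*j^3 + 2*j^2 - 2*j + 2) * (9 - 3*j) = -9*j^4 + 21*j^3 + 24*j^2 - 24*j + 18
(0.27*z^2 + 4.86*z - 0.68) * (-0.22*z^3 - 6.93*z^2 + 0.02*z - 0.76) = -0.0594*z^5 - 2.9403*z^4 - 33.5248*z^3 + 4.6044*z^2 - 3.7072*z + 0.5168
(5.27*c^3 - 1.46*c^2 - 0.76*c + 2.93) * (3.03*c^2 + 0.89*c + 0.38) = 15.9681*c^5 + 0.2665*c^4 - 1.5996*c^3 + 7.6467*c^2 + 2.3189*c + 1.1134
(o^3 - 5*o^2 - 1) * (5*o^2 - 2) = 5*o^5 - 25*o^4 - 2*o^3 + 5*o^2 + 2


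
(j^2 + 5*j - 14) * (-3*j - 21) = -3*j^3 - 36*j^2 - 63*j + 294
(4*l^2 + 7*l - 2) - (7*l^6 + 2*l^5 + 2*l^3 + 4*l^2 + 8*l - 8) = -7*l^6 - 2*l^5 - 2*l^3 - l + 6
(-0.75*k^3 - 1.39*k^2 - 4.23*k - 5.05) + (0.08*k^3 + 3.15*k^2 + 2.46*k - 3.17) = -0.67*k^3 + 1.76*k^2 - 1.77*k - 8.22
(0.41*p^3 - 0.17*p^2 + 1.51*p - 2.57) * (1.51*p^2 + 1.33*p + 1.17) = 0.6191*p^5 + 0.2886*p^4 + 2.5337*p^3 - 2.0713*p^2 - 1.6514*p - 3.0069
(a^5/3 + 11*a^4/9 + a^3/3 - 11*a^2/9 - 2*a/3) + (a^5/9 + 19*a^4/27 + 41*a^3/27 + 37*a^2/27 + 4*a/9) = 4*a^5/9 + 52*a^4/27 + 50*a^3/27 + 4*a^2/27 - 2*a/9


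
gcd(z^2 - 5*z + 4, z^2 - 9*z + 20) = z - 4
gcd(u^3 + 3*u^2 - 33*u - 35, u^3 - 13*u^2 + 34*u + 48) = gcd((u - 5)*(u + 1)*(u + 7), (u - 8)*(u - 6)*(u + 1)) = u + 1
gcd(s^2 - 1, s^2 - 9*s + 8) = s - 1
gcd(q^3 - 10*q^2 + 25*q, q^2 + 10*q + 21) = 1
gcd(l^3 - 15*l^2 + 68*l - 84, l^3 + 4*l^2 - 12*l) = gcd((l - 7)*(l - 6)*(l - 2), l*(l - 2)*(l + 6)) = l - 2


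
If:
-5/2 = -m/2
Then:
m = 5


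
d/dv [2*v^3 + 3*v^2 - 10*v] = 6*v^2 + 6*v - 10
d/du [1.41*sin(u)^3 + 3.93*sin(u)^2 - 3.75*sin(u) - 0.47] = (4.23*sin(u)^2 + 7.86*sin(u) - 3.75)*cos(u)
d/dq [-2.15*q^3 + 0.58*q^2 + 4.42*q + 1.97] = -6.45*q^2 + 1.16*q + 4.42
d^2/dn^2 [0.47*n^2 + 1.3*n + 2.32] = 0.940000000000000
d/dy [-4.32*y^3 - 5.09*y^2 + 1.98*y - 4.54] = -12.96*y^2 - 10.18*y + 1.98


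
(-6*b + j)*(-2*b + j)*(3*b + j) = 36*b^3 - 12*b^2*j - 5*b*j^2 + j^3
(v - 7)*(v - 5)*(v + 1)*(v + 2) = v^4 - 9*v^3 + v^2 + 81*v + 70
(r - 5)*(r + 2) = r^2 - 3*r - 10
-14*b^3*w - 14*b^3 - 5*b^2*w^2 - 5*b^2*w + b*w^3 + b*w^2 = (-7*b + w)*(2*b + w)*(b*w + b)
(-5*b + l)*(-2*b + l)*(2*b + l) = 20*b^3 - 4*b^2*l - 5*b*l^2 + l^3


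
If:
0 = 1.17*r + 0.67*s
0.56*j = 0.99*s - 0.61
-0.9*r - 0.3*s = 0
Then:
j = -1.09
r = 0.00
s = 0.00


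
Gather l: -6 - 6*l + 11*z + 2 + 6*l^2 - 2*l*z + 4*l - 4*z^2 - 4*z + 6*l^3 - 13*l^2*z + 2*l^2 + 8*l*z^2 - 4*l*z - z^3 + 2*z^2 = 6*l^3 + l^2*(8 - 13*z) + l*(8*z^2 - 6*z - 2) - z^3 - 2*z^2 + 7*z - 4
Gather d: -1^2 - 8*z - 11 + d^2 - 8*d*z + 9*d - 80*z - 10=d^2 + d*(9 - 8*z) - 88*z - 22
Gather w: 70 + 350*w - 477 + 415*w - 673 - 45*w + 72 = 720*w - 1008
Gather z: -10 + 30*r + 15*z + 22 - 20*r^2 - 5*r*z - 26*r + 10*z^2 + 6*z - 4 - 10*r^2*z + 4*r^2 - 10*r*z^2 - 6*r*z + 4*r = -16*r^2 + 8*r + z^2*(10 - 10*r) + z*(-10*r^2 - 11*r + 21) + 8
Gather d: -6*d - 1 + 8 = 7 - 6*d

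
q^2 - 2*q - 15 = (q - 5)*(q + 3)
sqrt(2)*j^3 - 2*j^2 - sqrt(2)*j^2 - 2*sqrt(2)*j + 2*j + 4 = (j - 2)*(j - sqrt(2))*(sqrt(2)*j + sqrt(2))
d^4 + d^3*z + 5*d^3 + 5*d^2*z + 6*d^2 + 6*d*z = d*(d + 2)*(d + 3)*(d + z)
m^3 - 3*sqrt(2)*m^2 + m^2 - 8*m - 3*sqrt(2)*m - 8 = (m + 1)*(m - 4*sqrt(2))*(m + sqrt(2))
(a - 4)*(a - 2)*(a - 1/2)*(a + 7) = a^4 + a^3/2 - 69*a^2/2 + 73*a - 28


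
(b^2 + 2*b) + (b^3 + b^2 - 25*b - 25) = b^3 + 2*b^2 - 23*b - 25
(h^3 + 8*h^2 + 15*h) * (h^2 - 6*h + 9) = h^5 + 2*h^4 - 24*h^3 - 18*h^2 + 135*h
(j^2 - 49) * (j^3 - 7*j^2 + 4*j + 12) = j^5 - 7*j^4 - 45*j^3 + 355*j^2 - 196*j - 588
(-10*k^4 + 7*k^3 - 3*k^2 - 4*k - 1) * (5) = -50*k^4 + 35*k^3 - 15*k^2 - 20*k - 5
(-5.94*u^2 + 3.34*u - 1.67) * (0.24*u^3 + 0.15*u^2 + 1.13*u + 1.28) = -1.4256*u^5 - 0.0894*u^4 - 6.612*u^3 - 4.0795*u^2 + 2.3881*u - 2.1376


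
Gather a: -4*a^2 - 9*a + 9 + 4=-4*a^2 - 9*a + 13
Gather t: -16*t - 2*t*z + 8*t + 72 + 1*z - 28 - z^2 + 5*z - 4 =t*(-2*z - 8) - z^2 + 6*z + 40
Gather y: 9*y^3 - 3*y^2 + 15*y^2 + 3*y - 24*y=9*y^3 + 12*y^2 - 21*y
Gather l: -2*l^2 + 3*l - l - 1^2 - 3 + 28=-2*l^2 + 2*l + 24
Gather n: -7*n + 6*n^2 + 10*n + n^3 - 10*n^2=n^3 - 4*n^2 + 3*n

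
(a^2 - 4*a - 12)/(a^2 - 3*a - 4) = (-a^2 + 4*a + 12)/(-a^2 + 3*a + 4)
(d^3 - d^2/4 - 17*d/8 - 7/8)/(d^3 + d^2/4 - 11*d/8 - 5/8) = (4*d - 7)/(4*d - 5)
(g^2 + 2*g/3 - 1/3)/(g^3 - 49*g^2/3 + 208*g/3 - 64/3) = (g + 1)/(g^2 - 16*g + 64)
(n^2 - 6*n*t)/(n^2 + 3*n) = (n - 6*t)/(n + 3)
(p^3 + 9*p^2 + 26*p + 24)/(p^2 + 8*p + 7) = (p^3 + 9*p^2 + 26*p + 24)/(p^2 + 8*p + 7)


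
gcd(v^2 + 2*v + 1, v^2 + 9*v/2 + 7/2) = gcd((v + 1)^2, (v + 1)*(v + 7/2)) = v + 1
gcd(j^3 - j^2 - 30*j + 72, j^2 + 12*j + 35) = 1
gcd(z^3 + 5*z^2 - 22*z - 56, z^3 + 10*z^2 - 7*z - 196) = z^2 + 3*z - 28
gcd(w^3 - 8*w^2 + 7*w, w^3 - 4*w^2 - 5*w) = w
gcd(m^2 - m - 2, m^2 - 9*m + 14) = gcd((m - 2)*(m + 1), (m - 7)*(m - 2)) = m - 2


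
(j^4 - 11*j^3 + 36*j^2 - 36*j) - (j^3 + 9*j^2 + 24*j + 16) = j^4 - 12*j^3 + 27*j^2 - 60*j - 16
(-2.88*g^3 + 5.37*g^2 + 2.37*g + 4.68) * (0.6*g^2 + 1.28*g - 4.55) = -1.728*g^5 - 0.4644*g^4 + 21.3996*g^3 - 18.5919*g^2 - 4.7931*g - 21.294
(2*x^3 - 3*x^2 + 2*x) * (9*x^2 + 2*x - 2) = 18*x^5 - 23*x^4 + 8*x^3 + 10*x^2 - 4*x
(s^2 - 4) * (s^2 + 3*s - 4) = s^4 + 3*s^3 - 8*s^2 - 12*s + 16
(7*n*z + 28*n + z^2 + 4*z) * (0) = 0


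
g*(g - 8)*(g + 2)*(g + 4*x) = g^4 + 4*g^3*x - 6*g^3 - 24*g^2*x - 16*g^2 - 64*g*x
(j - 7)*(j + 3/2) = j^2 - 11*j/2 - 21/2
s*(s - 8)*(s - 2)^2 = s^4 - 12*s^3 + 36*s^2 - 32*s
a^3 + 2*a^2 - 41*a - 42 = (a - 6)*(a + 1)*(a + 7)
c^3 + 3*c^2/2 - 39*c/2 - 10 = (c - 4)*(c + 1/2)*(c + 5)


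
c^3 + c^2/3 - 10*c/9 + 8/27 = (c - 2/3)*(c - 1/3)*(c + 4/3)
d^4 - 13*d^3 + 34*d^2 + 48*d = d*(d - 8)*(d - 6)*(d + 1)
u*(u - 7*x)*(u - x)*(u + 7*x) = u^4 - u^3*x - 49*u^2*x^2 + 49*u*x^3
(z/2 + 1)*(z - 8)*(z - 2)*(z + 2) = z^4/2 - 3*z^3 - 10*z^2 + 12*z + 32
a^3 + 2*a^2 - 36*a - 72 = (a - 6)*(a + 2)*(a + 6)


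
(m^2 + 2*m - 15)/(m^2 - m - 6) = (m + 5)/(m + 2)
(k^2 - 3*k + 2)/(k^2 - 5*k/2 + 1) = 2*(k - 1)/(2*k - 1)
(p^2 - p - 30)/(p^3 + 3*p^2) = (p^2 - p - 30)/(p^2*(p + 3))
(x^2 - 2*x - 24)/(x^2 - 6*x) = (x + 4)/x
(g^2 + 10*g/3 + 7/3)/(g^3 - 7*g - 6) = (g + 7/3)/(g^2 - g - 6)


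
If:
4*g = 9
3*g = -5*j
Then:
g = 9/4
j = -27/20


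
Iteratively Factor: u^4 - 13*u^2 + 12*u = (u - 1)*(u^3 + u^2 - 12*u) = (u - 3)*(u - 1)*(u^2 + 4*u) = u*(u - 3)*(u - 1)*(u + 4)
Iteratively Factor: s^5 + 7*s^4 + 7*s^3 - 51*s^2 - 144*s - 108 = (s + 2)*(s^4 + 5*s^3 - 3*s^2 - 45*s - 54) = (s - 3)*(s + 2)*(s^3 + 8*s^2 + 21*s + 18) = (s - 3)*(s + 2)*(s + 3)*(s^2 + 5*s + 6) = (s - 3)*(s + 2)^2*(s + 3)*(s + 3)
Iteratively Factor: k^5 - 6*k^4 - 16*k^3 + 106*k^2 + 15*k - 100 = (k - 5)*(k^4 - k^3 - 21*k^2 + k + 20) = (k - 5)*(k + 4)*(k^3 - 5*k^2 - k + 5) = (k - 5)*(k + 1)*(k + 4)*(k^2 - 6*k + 5) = (k - 5)*(k - 1)*(k + 1)*(k + 4)*(k - 5)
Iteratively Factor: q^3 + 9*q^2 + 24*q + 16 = (q + 1)*(q^2 + 8*q + 16) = (q + 1)*(q + 4)*(q + 4)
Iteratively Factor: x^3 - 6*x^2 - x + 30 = (x + 2)*(x^2 - 8*x + 15) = (x - 5)*(x + 2)*(x - 3)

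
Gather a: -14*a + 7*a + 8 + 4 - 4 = 8 - 7*a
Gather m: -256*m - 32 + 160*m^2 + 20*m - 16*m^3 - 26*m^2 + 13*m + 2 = -16*m^3 + 134*m^2 - 223*m - 30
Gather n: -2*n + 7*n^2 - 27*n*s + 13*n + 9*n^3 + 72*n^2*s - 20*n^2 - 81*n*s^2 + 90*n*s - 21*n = 9*n^3 + n^2*(72*s - 13) + n*(-81*s^2 + 63*s - 10)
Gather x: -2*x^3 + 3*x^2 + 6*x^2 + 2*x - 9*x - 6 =-2*x^3 + 9*x^2 - 7*x - 6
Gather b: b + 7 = b + 7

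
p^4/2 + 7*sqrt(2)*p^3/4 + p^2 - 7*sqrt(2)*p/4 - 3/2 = (p/2 + 1/2)*(p - 1)*(p + sqrt(2)/2)*(p + 3*sqrt(2))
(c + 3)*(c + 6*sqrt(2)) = c^2 + 3*c + 6*sqrt(2)*c + 18*sqrt(2)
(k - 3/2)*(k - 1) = k^2 - 5*k/2 + 3/2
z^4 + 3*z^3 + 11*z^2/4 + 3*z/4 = z*(z + 1/2)*(z + 1)*(z + 3/2)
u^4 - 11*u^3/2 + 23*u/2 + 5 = (u - 5)*(u - 2)*(u + 1/2)*(u + 1)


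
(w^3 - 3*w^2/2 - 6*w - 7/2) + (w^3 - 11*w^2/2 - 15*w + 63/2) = 2*w^3 - 7*w^2 - 21*w + 28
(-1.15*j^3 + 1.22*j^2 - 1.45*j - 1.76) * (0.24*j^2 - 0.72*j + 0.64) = -0.276*j^5 + 1.1208*j^4 - 1.9624*j^3 + 1.4024*j^2 + 0.3392*j - 1.1264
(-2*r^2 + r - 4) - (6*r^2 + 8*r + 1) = -8*r^2 - 7*r - 5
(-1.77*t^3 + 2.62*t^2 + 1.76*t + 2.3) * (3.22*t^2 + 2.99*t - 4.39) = -5.6994*t^5 + 3.1441*t^4 + 21.2713*t^3 + 1.1666*t^2 - 0.849399999999999*t - 10.097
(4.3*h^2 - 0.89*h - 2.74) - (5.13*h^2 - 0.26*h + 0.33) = -0.83*h^2 - 0.63*h - 3.07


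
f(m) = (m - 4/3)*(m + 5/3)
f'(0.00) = 0.33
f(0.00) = -2.22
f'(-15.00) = -29.67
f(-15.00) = 217.78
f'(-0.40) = -0.47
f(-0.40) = -2.20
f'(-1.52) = -2.71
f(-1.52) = -0.42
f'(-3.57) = -6.81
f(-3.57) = 9.33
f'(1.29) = 2.91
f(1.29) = -0.13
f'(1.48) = 3.29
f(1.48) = 0.46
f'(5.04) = 10.41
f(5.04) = 24.86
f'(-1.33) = -2.33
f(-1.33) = -0.90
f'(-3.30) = -6.27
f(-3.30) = 7.57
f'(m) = 2*m + 1/3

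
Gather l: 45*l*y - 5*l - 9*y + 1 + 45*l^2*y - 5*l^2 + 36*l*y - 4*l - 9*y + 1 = l^2*(45*y - 5) + l*(81*y - 9) - 18*y + 2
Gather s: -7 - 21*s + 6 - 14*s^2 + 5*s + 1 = -14*s^2 - 16*s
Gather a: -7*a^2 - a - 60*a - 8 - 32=-7*a^2 - 61*a - 40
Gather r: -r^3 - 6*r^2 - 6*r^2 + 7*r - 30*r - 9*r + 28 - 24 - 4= -r^3 - 12*r^2 - 32*r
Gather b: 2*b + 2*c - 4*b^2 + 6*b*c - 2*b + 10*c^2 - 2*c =-4*b^2 + 6*b*c + 10*c^2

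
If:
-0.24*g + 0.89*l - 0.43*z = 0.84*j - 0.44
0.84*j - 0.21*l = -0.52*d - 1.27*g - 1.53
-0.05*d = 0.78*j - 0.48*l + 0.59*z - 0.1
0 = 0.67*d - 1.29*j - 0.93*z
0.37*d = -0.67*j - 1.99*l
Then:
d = -0.32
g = -2.70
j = 2.29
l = -0.71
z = -3.40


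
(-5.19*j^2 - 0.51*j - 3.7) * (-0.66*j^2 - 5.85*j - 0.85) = 3.4254*j^4 + 30.6981*j^3 + 9.837*j^2 + 22.0785*j + 3.145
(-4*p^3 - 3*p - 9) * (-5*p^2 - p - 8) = 20*p^5 + 4*p^4 + 47*p^3 + 48*p^2 + 33*p + 72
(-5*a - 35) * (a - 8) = -5*a^2 + 5*a + 280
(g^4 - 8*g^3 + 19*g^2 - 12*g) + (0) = g^4 - 8*g^3 + 19*g^2 - 12*g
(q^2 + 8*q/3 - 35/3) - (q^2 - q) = 11*q/3 - 35/3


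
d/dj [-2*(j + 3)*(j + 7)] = -4*j - 20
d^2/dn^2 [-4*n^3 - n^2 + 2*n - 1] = -24*n - 2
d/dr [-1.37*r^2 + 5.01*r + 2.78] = 5.01 - 2.74*r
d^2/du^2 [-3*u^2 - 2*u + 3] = -6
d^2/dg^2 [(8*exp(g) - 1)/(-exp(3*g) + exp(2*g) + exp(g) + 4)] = (-32*exp(6*g) + 33*exp(5*g) - 51*exp(4*g) - 406*exp(3*g) + 231*exp(2*g) + 17*exp(g) - 132)*exp(g)/(exp(9*g) - 3*exp(8*g) - 7*exp(6*g) + 24*exp(5*g) + 9*exp(4*g) + 23*exp(3*g) - 60*exp(2*g) - 48*exp(g) - 64)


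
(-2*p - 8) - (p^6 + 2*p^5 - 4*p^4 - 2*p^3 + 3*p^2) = -p^6 - 2*p^5 + 4*p^4 + 2*p^3 - 3*p^2 - 2*p - 8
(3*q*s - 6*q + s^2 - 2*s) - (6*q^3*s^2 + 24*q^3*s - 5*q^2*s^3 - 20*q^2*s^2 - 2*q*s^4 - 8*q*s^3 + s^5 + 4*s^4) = -6*q^3*s^2 - 24*q^3*s + 5*q^2*s^3 + 20*q^2*s^2 + 2*q*s^4 + 8*q*s^3 + 3*q*s - 6*q - s^5 - 4*s^4 + s^2 - 2*s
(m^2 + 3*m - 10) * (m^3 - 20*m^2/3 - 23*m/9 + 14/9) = m^5 - 11*m^4/3 - 293*m^3/9 + 545*m^2/9 + 272*m/9 - 140/9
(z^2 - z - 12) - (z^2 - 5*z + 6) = 4*z - 18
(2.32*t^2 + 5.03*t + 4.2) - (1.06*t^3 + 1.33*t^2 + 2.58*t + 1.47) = -1.06*t^3 + 0.99*t^2 + 2.45*t + 2.73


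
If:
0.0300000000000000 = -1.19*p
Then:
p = -0.03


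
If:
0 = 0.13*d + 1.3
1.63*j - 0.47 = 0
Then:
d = -10.00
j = 0.29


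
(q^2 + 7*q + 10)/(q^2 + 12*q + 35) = (q + 2)/(q + 7)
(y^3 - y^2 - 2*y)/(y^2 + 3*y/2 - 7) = 2*y*(y + 1)/(2*y + 7)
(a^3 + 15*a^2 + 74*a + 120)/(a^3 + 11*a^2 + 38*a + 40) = (a + 6)/(a + 2)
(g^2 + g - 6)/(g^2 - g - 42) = (-g^2 - g + 6)/(-g^2 + g + 42)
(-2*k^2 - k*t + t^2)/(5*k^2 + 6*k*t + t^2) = (-2*k + t)/(5*k + t)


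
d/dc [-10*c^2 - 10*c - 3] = -20*c - 10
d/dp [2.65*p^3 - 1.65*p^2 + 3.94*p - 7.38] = 7.95*p^2 - 3.3*p + 3.94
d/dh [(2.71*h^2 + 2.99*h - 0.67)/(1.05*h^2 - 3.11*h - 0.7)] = (-11.5676*h^2 - 2.387*h - 4.1767)/(1.1025*h^4 - 6.531*h^3 + 8.2021*h^2 + 4.354*h + 0.49)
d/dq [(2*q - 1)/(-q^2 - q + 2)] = (-2*q^2 - 2*q + (2*q - 1)*(2*q + 1) + 4)/(q^2 + q - 2)^2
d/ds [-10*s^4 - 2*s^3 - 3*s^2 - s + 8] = -40*s^3 - 6*s^2 - 6*s - 1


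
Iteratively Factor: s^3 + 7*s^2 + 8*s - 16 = (s + 4)*(s^2 + 3*s - 4) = (s + 4)^2*(s - 1)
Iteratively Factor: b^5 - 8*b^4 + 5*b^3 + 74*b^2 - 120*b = (b - 4)*(b^4 - 4*b^3 - 11*b^2 + 30*b) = (b - 4)*(b - 2)*(b^3 - 2*b^2 - 15*b) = b*(b - 4)*(b - 2)*(b^2 - 2*b - 15) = b*(b - 4)*(b - 2)*(b + 3)*(b - 5)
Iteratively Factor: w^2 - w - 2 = (w + 1)*(w - 2)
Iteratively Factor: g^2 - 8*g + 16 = (g - 4)*(g - 4)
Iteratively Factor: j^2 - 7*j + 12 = (j - 3)*(j - 4)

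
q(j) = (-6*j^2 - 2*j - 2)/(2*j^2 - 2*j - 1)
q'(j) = (2 - 4*j)*(-6*j^2 - 2*j - 2)/(2*j^2 - 2*j - 1)^2 + (-12*j - 2)/(2*j^2 - 2*j - 1) = 2*(8*j^2 + 10*j - 1)/(4*j^4 - 8*j^3 + 4*j + 1)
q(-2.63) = -2.11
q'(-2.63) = 0.17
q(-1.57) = -1.93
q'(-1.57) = 0.12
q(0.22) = 2.03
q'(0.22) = 1.76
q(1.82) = -12.85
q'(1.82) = 22.19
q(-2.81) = -2.14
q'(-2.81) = 0.16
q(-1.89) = -1.98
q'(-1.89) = 0.18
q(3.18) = -5.37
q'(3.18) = 1.35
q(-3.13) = -2.19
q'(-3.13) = 0.15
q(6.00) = -3.90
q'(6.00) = 0.20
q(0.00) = 2.00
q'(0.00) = -2.00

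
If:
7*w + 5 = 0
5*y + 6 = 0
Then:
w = -5/7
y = -6/5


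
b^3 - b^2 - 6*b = b*(b - 3)*(b + 2)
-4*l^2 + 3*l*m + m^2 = (-l + m)*(4*l + m)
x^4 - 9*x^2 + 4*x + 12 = (x - 2)^2*(x + 1)*(x + 3)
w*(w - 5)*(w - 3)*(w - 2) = w^4 - 10*w^3 + 31*w^2 - 30*w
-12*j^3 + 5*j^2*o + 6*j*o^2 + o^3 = (-j + o)*(3*j + o)*(4*j + o)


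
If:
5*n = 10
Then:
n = 2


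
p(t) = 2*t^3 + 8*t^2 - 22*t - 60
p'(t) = 6*t^2 + 16*t - 22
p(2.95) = -3.94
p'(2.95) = 77.42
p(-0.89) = -35.49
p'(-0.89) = -31.49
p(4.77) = 234.15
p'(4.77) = 190.84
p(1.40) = -69.63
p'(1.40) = 12.16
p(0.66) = -70.46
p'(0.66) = -8.83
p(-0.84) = -37.06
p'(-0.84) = -31.21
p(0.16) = -63.31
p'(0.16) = -19.29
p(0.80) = -71.46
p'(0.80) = -5.36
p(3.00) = 0.00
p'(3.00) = 80.00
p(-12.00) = -2100.00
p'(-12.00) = 650.00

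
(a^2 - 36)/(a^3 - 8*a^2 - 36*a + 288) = 1/(a - 8)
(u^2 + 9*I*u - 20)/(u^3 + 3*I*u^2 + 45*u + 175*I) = (u + 4*I)/(u^2 - 2*I*u + 35)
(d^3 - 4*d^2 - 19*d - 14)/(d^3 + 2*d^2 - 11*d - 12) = (d^2 - 5*d - 14)/(d^2 + d - 12)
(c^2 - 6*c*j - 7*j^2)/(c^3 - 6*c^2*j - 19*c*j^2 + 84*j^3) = (c + j)/(c^2 + c*j - 12*j^2)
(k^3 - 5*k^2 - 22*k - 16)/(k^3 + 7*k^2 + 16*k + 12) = (k^2 - 7*k - 8)/(k^2 + 5*k + 6)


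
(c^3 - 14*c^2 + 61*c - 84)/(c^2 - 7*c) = c - 7 + 12/c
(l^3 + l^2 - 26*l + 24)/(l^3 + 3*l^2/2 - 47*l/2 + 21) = 2*(l - 4)/(2*l - 7)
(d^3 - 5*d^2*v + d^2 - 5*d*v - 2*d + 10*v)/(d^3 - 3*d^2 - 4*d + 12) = (d^2 - 5*d*v - d + 5*v)/(d^2 - 5*d + 6)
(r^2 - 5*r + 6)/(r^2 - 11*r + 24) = (r - 2)/(r - 8)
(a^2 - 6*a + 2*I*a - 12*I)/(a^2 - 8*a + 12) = (a + 2*I)/(a - 2)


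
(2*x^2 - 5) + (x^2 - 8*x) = 3*x^2 - 8*x - 5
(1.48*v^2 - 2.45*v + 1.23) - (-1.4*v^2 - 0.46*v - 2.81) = 2.88*v^2 - 1.99*v + 4.04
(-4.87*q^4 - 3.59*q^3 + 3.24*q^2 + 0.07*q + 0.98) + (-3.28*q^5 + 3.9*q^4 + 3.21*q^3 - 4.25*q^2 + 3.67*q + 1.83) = -3.28*q^5 - 0.97*q^4 - 0.38*q^3 - 1.01*q^2 + 3.74*q + 2.81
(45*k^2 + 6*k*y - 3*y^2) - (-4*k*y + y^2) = 45*k^2 + 10*k*y - 4*y^2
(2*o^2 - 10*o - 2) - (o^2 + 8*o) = o^2 - 18*o - 2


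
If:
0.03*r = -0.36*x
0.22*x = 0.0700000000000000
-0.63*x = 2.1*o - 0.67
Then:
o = 0.22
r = -3.82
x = 0.32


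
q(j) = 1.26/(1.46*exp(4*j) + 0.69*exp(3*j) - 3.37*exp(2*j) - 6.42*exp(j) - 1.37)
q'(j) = 1.26*(-5.84*exp(4*j) - 2.07*exp(3*j) + 6.74*exp(2*j) + 6.42*exp(j))/(1.46*exp(4*j) + 0.69*exp(3*j) - 3.37*exp(2*j) - 6.42*exp(j) - 1.37)^2 = (-7.3584*exp(3*j) - 2.6082*exp(2*j) + 8.4924*exp(j) + 8.0892)*exp(j)/(-1.46*exp(4*j) - 0.69*exp(3*j) + 3.37*exp(2*j) + 6.42*exp(j) + 1.37)^2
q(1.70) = 0.00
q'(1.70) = -0.00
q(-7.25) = -0.92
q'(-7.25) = 0.00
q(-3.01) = -0.74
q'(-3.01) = 0.15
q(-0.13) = -0.15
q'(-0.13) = 0.11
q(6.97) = 0.00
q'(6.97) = -0.00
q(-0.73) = -0.25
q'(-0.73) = 0.20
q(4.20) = 0.00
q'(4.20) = -0.00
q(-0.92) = -0.29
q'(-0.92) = 0.22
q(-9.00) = -0.92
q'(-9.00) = 0.00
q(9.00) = 0.00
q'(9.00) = 0.00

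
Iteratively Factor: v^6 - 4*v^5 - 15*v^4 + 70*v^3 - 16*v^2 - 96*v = (v - 3)*(v^5 - v^4 - 18*v^3 + 16*v^2 + 32*v) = (v - 3)*(v + 4)*(v^4 - 5*v^3 + 2*v^2 + 8*v) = (v - 3)*(v + 1)*(v + 4)*(v^3 - 6*v^2 + 8*v) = v*(v - 3)*(v + 1)*(v + 4)*(v^2 - 6*v + 8) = v*(v - 4)*(v - 3)*(v + 1)*(v + 4)*(v - 2)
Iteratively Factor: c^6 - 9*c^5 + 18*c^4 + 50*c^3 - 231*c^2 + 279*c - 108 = (c - 1)*(c^5 - 8*c^4 + 10*c^3 + 60*c^2 - 171*c + 108) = (c - 3)*(c - 1)*(c^4 - 5*c^3 - 5*c^2 + 45*c - 36) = (c - 4)*(c - 3)*(c - 1)*(c^3 - c^2 - 9*c + 9) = (c - 4)*(c - 3)^2*(c - 1)*(c^2 + 2*c - 3) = (c - 4)*(c - 3)^2*(c - 1)^2*(c + 3)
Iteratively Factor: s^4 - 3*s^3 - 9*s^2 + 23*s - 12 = (s + 3)*(s^3 - 6*s^2 + 9*s - 4) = (s - 4)*(s + 3)*(s^2 - 2*s + 1) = (s - 4)*(s - 1)*(s + 3)*(s - 1)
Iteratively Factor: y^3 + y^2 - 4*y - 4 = (y + 1)*(y^2 - 4) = (y - 2)*(y + 1)*(y + 2)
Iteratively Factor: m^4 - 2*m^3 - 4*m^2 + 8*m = (m - 2)*(m^3 - 4*m) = (m - 2)*(m + 2)*(m^2 - 2*m) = m*(m - 2)*(m + 2)*(m - 2)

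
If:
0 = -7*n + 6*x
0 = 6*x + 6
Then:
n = -6/7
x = -1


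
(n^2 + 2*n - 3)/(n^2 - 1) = (n + 3)/(n + 1)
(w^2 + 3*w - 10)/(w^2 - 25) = (w - 2)/(w - 5)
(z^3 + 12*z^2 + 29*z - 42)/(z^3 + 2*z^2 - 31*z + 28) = (z + 6)/(z - 4)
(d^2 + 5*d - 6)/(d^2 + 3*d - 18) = (d - 1)/(d - 3)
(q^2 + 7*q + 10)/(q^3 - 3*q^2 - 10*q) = (q + 5)/(q*(q - 5))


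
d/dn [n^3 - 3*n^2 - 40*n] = 3*n^2 - 6*n - 40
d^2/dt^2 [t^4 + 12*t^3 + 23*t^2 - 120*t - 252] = 12*t^2 + 72*t + 46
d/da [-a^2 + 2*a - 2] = 2 - 2*a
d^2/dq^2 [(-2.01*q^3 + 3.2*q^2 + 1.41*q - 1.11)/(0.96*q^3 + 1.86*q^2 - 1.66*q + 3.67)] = (13.076352*q^6 - 11.42208*q^5 + 118.407168*q^4 - 139.17714*q^3 - 129.631212*q^2 - 176.156658*q + 112.417696)/(0.884736*q^9 + 5.142528*q^8 + 5.37408*q^7 - 1.202904*q^6 + 30.026232*q^5 + 18.375372*q^4 - 33.772816*q^3 + 105.495618*q^2 - 67.075122*q + 49.430863)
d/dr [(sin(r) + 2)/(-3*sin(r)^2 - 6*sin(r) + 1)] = (3*sin(r)^2 + 12*sin(r) + 13)*cos(r)/(3*sin(r)^2 + 6*sin(r) - 1)^2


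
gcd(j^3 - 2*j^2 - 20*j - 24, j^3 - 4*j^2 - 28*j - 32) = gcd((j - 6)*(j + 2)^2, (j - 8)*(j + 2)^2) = j^2 + 4*j + 4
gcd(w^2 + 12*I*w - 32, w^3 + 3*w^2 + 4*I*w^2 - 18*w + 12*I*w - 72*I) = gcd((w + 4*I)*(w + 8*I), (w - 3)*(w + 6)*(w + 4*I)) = w + 4*I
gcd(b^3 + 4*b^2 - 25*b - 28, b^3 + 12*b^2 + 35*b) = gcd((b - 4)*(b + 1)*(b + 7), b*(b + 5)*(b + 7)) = b + 7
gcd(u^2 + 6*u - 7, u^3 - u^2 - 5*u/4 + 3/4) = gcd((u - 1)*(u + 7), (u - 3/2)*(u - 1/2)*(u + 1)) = 1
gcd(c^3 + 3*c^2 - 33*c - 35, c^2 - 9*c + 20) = c - 5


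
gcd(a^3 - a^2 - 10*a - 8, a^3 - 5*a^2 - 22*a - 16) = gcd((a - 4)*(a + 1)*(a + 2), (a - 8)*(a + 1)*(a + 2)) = a^2 + 3*a + 2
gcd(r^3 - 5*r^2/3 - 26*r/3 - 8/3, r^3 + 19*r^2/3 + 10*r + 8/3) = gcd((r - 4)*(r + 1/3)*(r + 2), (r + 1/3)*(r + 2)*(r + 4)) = r^2 + 7*r/3 + 2/3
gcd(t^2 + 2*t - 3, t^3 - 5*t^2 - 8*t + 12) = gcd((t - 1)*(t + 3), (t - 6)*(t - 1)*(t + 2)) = t - 1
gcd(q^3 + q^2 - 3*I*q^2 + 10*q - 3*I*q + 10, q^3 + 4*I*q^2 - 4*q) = q + 2*I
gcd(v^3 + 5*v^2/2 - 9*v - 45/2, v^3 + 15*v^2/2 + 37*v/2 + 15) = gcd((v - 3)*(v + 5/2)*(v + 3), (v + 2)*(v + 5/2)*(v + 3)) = v^2 + 11*v/2 + 15/2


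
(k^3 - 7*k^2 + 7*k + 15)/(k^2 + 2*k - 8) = (k^3 - 7*k^2 + 7*k + 15)/(k^2 + 2*k - 8)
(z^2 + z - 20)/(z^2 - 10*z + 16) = (z^2 + z - 20)/(z^2 - 10*z + 16)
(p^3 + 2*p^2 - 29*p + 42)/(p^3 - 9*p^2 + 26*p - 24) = (p + 7)/(p - 4)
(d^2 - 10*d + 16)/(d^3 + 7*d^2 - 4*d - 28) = (d - 8)/(d^2 + 9*d + 14)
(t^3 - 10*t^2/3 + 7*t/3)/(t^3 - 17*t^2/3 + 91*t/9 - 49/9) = 3*t/(3*t - 7)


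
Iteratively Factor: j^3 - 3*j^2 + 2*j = (j - 1)*(j^2 - 2*j) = j*(j - 1)*(j - 2)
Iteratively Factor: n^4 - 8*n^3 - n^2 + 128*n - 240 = (n - 3)*(n^3 - 5*n^2 - 16*n + 80) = (n - 5)*(n - 3)*(n^2 - 16) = (n - 5)*(n - 4)*(n - 3)*(n + 4)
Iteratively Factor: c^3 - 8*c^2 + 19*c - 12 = (c - 1)*(c^2 - 7*c + 12) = (c - 3)*(c - 1)*(c - 4)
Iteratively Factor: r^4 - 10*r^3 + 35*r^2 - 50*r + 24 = (r - 1)*(r^3 - 9*r^2 + 26*r - 24) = (r - 3)*(r - 1)*(r^2 - 6*r + 8) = (r - 3)*(r - 2)*(r - 1)*(r - 4)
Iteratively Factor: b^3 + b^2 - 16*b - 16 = (b + 1)*(b^2 - 16) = (b - 4)*(b + 1)*(b + 4)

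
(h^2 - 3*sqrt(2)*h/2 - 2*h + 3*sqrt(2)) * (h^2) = h^4 - 3*sqrt(2)*h^3/2 - 2*h^3 + 3*sqrt(2)*h^2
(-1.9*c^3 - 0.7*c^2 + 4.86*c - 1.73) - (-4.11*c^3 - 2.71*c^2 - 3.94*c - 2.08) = 2.21*c^3 + 2.01*c^2 + 8.8*c + 0.35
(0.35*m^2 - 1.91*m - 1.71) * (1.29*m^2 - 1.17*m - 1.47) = 0.4515*m^4 - 2.8734*m^3 - 0.4857*m^2 + 4.8084*m + 2.5137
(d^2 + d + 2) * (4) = 4*d^2 + 4*d + 8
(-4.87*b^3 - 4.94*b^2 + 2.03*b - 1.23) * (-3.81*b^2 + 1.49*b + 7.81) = 18.5547*b^5 + 11.5651*b^4 - 53.1296*b^3 - 30.8704*b^2 + 14.0216*b - 9.6063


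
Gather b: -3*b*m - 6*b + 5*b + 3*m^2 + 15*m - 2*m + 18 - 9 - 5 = b*(-3*m - 1) + 3*m^2 + 13*m + 4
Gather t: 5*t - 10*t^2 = -10*t^2 + 5*t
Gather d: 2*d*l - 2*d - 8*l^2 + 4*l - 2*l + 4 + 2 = d*(2*l - 2) - 8*l^2 + 2*l + 6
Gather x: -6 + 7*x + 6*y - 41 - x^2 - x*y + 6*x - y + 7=-x^2 + x*(13 - y) + 5*y - 40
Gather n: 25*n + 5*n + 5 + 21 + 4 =30*n + 30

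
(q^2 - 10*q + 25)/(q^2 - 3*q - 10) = (q - 5)/(q + 2)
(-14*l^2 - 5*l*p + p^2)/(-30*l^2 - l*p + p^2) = (14*l^2 + 5*l*p - p^2)/(30*l^2 + l*p - p^2)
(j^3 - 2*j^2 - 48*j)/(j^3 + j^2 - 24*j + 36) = j*(j - 8)/(j^2 - 5*j + 6)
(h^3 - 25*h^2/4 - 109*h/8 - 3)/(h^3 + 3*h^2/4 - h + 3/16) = 2*(4*h^2 - 31*h - 8)/(8*h^2 - 6*h + 1)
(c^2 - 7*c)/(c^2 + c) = (c - 7)/(c + 1)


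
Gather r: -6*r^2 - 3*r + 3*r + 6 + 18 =24 - 6*r^2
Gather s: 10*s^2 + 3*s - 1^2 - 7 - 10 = 10*s^2 + 3*s - 18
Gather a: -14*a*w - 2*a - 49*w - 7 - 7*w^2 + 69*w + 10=a*(-14*w - 2) - 7*w^2 + 20*w + 3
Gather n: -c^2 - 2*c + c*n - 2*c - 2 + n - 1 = -c^2 - 4*c + n*(c + 1) - 3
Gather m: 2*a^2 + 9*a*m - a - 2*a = 2*a^2 + 9*a*m - 3*a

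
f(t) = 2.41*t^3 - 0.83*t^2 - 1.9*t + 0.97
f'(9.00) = 568.79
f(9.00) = 1673.53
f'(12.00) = 1019.30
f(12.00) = 4023.13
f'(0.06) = -1.97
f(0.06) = 0.85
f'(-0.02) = -1.86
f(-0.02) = 1.01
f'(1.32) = 8.51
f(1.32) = 2.56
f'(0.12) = -2.00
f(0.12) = 0.73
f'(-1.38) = 14.16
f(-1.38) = -4.32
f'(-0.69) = 2.69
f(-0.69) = 1.09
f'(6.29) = 273.71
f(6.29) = 555.93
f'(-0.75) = 3.41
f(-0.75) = 0.91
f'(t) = 7.23*t^2 - 1.66*t - 1.9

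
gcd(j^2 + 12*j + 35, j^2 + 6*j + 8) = 1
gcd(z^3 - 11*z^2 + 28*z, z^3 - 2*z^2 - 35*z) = z^2 - 7*z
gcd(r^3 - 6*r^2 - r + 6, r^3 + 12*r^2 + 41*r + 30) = r + 1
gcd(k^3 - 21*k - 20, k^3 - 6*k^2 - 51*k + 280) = k - 5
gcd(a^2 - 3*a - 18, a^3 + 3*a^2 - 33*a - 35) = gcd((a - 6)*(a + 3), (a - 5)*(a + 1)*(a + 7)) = 1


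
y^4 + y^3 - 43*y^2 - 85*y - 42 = (y - 7)*(y + 1)^2*(y + 6)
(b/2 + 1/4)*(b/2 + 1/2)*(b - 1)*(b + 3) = b^4/4 + 7*b^3/8 + b^2/8 - 7*b/8 - 3/8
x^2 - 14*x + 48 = (x - 8)*(x - 6)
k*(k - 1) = k^2 - k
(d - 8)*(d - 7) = d^2 - 15*d + 56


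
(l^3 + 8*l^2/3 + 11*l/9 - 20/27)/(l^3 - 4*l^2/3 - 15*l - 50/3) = (l^2 + l - 4/9)/(l^2 - 3*l - 10)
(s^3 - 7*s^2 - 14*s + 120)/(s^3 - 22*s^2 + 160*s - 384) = (s^2 - s - 20)/(s^2 - 16*s + 64)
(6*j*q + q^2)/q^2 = (6*j + q)/q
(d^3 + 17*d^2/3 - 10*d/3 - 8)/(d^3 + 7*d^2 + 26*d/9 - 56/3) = 3*(d + 1)/(3*d + 7)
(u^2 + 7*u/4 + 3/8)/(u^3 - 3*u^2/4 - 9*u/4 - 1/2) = (u + 3/2)/(u^2 - u - 2)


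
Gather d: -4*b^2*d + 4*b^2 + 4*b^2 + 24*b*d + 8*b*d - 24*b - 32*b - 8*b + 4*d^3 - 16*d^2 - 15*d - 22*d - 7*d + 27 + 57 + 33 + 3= 8*b^2 - 64*b + 4*d^3 - 16*d^2 + d*(-4*b^2 + 32*b - 44) + 120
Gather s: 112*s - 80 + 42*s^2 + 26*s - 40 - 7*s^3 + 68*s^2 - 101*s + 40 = -7*s^3 + 110*s^2 + 37*s - 80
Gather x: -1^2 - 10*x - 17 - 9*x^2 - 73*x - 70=-9*x^2 - 83*x - 88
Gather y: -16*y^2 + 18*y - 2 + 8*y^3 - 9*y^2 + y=8*y^3 - 25*y^2 + 19*y - 2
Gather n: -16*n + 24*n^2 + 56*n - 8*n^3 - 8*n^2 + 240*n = -8*n^3 + 16*n^2 + 280*n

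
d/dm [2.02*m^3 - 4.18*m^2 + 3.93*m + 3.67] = 6.06*m^2 - 8.36*m + 3.93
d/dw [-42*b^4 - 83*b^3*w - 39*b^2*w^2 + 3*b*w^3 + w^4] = -83*b^3 - 78*b^2*w + 9*b*w^2 + 4*w^3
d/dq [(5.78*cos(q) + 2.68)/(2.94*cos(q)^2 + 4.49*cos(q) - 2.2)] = (16.9932*cos(q)^2 + 15.7584*cos(q) + 24.7492)*sin(q)/(8.6436*cos(q)^4 + 26.4012*cos(q)^3 + 7.2241*cos(q)^2 - 19.756*cos(q) + 4.84)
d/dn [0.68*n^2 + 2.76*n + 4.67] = 1.36*n + 2.76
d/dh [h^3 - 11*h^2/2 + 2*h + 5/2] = 3*h^2 - 11*h + 2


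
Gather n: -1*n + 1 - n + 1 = 2 - 2*n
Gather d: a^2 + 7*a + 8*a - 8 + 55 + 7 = a^2 + 15*a + 54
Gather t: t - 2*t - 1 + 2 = 1 - t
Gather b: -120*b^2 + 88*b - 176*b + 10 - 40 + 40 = -120*b^2 - 88*b + 10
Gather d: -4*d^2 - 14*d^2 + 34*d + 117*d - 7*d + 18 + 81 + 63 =-18*d^2 + 144*d + 162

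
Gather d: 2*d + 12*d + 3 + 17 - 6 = 14*d + 14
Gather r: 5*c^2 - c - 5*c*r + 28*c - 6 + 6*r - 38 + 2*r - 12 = 5*c^2 + 27*c + r*(8 - 5*c) - 56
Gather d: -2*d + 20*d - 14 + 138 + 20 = 18*d + 144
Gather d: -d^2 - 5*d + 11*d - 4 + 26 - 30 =-d^2 + 6*d - 8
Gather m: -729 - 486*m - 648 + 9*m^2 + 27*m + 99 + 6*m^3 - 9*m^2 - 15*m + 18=6*m^3 - 474*m - 1260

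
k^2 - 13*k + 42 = (k - 7)*(k - 6)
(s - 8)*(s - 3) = s^2 - 11*s + 24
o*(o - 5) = o^2 - 5*o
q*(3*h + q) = 3*h*q + q^2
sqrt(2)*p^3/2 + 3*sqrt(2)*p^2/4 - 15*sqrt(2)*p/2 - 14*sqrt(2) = (p - 4)*(p + 7/2)*(sqrt(2)*p/2 + sqrt(2))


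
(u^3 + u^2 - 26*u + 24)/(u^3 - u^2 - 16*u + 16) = (u + 6)/(u + 4)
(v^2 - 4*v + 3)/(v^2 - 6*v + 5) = (v - 3)/(v - 5)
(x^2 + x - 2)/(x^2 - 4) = (x - 1)/(x - 2)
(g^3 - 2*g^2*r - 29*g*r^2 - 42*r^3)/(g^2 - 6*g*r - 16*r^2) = (-g^2 + 4*g*r + 21*r^2)/(-g + 8*r)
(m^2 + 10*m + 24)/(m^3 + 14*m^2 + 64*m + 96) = 1/(m + 4)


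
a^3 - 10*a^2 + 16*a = a*(a - 8)*(a - 2)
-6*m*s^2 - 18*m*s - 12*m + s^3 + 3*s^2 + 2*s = (-6*m + s)*(s + 1)*(s + 2)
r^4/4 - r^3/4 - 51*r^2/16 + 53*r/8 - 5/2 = (r/4 + 1)*(r - 5/2)*(r - 2)*(r - 1/2)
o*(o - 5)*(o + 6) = o^3 + o^2 - 30*o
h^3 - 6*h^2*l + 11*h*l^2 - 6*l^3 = (h - 3*l)*(h - 2*l)*(h - l)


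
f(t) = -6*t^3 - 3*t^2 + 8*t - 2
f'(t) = -18*t^2 - 6*t + 8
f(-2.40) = 44.46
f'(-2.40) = -81.28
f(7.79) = -2958.11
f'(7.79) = -1131.05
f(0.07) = -1.46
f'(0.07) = 7.49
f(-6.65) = 1576.61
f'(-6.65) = -748.10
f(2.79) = -133.34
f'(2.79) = -148.85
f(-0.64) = -6.78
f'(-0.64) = 4.47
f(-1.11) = -6.37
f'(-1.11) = -7.52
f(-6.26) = 1302.24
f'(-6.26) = -659.82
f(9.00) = -4547.00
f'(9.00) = -1504.00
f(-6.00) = 1138.00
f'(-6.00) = -604.00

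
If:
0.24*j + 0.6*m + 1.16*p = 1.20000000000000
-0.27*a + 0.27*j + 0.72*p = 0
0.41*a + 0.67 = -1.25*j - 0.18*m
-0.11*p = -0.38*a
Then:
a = 0.10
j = -0.81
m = 1.67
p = 0.34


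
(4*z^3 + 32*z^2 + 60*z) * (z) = 4*z^4 + 32*z^3 + 60*z^2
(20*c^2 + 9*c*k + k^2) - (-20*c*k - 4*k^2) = 20*c^2 + 29*c*k + 5*k^2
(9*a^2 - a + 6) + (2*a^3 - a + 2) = 2*a^3 + 9*a^2 - 2*a + 8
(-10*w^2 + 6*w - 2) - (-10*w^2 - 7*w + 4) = 13*w - 6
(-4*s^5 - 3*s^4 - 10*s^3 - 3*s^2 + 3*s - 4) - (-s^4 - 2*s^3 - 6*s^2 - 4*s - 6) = -4*s^5 - 2*s^4 - 8*s^3 + 3*s^2 + 7*s + 2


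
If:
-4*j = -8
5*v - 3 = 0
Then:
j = 2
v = 3/5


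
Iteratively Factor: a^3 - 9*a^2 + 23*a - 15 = (a - 3)*(a^2 - 6*a + 5) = (a - 3)*(a - 1)*(a - 5)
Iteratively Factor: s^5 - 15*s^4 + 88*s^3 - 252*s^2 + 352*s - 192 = (s - 2)*(s^4 - 13*s^3 + 62*s^2 - 128*s + 96) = (s - 4)*(s - 2)*(s^3 - 9*s^2 + 26*s - 24) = (s - 4)*(s - 3)*(s - 2)*(s^2 - 6*s + 8) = (s - 4)^2*(s - 3)*(s - 2)*(s - 2)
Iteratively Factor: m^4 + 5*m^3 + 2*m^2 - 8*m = (m + 4)*(m^3 + m^2 - 2*m) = (m + 2)*(m + 4)*(m^2 - m) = m*(m + 2)*(m + 4)*(m - 1)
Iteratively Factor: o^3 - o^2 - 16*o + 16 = (o - 1)*(o^2 - 16) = (o - 4)*(o - 1)*(o + 4)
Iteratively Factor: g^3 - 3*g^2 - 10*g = (g + 2)*(g^2 - 5*g) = g*(g + 2)*(g - 5)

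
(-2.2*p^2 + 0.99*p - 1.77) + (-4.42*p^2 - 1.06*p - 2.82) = -6.62*p^2 - 0.0700000000000001*p - 4.59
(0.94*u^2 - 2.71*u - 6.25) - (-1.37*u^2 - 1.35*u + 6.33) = 2.31*u^2 - 1.36*u - 12.58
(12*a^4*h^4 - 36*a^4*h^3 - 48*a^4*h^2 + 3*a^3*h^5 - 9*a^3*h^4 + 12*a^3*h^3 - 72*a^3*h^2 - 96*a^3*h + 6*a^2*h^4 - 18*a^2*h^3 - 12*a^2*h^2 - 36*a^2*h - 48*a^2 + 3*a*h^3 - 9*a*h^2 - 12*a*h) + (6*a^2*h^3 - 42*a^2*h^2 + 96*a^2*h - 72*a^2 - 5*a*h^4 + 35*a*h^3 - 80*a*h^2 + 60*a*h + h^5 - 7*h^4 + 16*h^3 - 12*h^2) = 12*a^4*h^4 - 36*a^4*h^3 - 48*a^4*h^2 + 3*a^3*h^5 - 9*a^3*h^4 + 12*a^3*h^3 - 72*a^3*h^2 - 96*a^3*h + 6*a^2*h^4 - 12*a^2*h^3 - 54*a^2*h^2 + 60*a^2*h - 120*a^2 - 5*a*h^4 + 38*a*h^3 - 89*a*h^2 + 48*a*h + h^5 - 7*h^4 + 16*h^3 - 12*h^2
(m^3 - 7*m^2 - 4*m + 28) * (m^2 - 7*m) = m^5 - 14*m^4 + 45*m^3 + 56*m^2 - 196*m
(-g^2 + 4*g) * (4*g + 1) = -4*g^3 + 15*g^2 + 4*g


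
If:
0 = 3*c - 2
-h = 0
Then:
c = 2/3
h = 0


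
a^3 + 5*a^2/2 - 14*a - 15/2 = (a - 3)*(a + 1/2)*(a + 5)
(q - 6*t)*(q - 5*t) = q^2 - 11*q*t + 30*t^2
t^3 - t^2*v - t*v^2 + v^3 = (-t + v)^2*(t + v)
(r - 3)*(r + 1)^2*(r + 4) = r^4 + 3*r^3 - 9*r^2 - 23*r - 12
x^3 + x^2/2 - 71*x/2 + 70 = (x - 4)*(x - 5/2)*(x + 7)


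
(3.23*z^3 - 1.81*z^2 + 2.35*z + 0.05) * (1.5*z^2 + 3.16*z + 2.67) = 4.845*z^5 + 7.4918*z^4 + 6.4295*z^3 + 2.6683*z^2 + 6.4325*z + 0.1335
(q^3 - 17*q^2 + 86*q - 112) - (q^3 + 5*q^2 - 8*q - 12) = -22*q^2 + 94*q - 100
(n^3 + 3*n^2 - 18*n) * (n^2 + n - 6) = n^5 + 4*n^4 - 21*n^3 - 36*n^2 + 108*n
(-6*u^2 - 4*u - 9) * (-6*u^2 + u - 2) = 36*u^4 + 18*u^3 + 62*u^2 - u + 18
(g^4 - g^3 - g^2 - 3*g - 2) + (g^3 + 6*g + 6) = g^4 - g^2 + 3*g + 4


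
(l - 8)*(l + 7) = l^2 - l - 56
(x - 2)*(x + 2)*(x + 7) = x^3 + 7*x^2 - 4*x - 28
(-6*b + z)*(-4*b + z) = 24*b^2 - 10*b*z + z^2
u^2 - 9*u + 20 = (u - 5)*(u - 4)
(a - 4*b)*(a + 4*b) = a^2 - 16*b^2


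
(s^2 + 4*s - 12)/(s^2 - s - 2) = (s + 6)/(s + 1)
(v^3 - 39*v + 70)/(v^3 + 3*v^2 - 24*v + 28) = (v - 5)/(v - 2)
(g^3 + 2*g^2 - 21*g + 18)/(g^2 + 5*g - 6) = g - 3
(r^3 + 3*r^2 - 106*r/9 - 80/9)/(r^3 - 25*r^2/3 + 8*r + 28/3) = (3*r^2 + 7*r - 40)/(3*(r^2 - 9*r + 14))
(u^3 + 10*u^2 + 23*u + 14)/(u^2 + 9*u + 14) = u + 1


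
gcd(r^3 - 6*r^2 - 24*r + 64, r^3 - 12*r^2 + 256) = r^2 - 4*r - 32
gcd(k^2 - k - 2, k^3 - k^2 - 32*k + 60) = k - 2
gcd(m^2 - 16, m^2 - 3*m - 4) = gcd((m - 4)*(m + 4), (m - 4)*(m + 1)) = m - 4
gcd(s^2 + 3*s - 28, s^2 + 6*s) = 1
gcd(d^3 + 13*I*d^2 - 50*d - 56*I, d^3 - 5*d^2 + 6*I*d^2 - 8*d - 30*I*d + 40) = d^2 + 6*I*d - 8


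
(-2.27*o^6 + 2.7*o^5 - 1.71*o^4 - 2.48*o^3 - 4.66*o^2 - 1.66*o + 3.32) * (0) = 0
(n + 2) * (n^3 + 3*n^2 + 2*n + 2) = n^4 + 5*n^3 + 8*n^2 + 6*n + 4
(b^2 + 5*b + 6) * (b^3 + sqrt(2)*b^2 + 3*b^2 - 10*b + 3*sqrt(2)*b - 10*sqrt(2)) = b^5 + sqrt(2)*b^4 + 8*b^4 + 11*b^3 + 8*sqrt(2)*b^3 - 32*b^2 + 11*sqrt(2)*b^2 - 60*b - 32*sqrt(2)*b - 60*sqrt(2)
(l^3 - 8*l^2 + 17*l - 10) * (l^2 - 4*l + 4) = l^5 - 12*l^4 + 53*l^3 - 110*l^2 + 108*l - 40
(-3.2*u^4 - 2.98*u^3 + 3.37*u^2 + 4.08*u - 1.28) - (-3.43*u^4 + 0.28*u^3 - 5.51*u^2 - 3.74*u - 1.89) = 0.23*u^4 - 3.26*u^3 + 8.88*u^2 + 7.82*u + 0.61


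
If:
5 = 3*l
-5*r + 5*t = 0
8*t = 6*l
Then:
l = 5/3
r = 5/4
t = 5/4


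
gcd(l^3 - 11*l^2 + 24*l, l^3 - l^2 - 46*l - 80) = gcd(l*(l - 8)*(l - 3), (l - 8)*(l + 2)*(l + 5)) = l - 8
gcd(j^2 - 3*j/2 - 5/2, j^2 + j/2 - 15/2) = j - 5/2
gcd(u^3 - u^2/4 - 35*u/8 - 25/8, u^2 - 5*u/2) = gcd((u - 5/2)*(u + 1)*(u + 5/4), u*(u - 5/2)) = u - 5/2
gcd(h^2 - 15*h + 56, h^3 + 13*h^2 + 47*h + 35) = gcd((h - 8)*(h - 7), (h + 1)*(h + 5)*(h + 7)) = 1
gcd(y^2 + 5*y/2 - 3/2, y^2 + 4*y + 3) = y + 3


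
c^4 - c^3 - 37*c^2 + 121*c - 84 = (c - 4)*(c - 3)*(c - 1)*(c + 7)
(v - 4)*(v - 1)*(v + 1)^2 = v^4 - 3*v^3 - 5*v^2 + 3*v + 4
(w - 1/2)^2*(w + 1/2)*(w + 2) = w^4 + 3*w^3/2 - 5*w^2/4 - 3*w/8 + 1/4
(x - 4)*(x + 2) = x^2 - 2*x - 8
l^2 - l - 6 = (l - 3)*(l + 2)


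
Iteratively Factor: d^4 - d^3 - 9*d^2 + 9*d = (d - 3)*(d^3 + 2*d^2 - 3*d) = (d - 3)*(d + 3)*(d^2 - d) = (d - 3)*(d - 1)*(d + 3)*(d)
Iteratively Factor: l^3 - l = (l)*(l^2 - 1) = l*(l - 1)*(l + 1)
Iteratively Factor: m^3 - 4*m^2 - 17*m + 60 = (m - 3)*(m^2 - m - 20) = (m - 5)*(m - 3)*(m + 4)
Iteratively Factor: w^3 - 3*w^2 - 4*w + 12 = (w - 3)*(w^2 - 4) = (w - 3)*(w + 2)*(w - 2)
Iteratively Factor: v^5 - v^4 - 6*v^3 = (v)*(v^4 - v^3 - 6*v^2) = v*(v - 3)*(v^3 + 2*v^2) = v*(v - 3)*(v + 2)*(v^2) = v^2*(v - 3)*(v + 2)*(v)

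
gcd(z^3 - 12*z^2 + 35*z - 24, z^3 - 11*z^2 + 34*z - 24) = z - 1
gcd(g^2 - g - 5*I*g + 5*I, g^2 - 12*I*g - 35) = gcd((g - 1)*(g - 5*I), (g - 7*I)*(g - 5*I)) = g - 5*I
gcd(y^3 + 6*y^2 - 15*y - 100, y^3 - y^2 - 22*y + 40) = y^2 + y - 20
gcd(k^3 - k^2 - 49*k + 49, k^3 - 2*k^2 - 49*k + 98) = k^2 - 49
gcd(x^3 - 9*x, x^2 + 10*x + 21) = x + 3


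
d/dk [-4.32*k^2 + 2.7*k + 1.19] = 2.7 - 8.64*k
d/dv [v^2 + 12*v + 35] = 2*v + 12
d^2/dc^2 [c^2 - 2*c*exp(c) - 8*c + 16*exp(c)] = -2*c*exp(c) + 12*exp(c) + 2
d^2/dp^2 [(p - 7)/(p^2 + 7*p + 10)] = 2*(-3*p*(p^2 + 7*p + 10) + (p - 7)*(2*p + 7)^2)/(p^2 + 7*p + 10)^3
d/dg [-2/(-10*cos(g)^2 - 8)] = 20*sin(2*g)/(5*cos(2*g) + 13)^2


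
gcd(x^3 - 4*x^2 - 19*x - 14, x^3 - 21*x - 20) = x + 1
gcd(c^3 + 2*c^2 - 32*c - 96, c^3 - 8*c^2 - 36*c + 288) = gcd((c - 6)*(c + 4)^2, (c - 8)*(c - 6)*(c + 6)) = c - 6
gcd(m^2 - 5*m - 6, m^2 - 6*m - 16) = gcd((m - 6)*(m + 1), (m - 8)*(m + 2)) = 1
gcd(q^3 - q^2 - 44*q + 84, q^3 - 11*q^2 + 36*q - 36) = q^2 - 8*q + 12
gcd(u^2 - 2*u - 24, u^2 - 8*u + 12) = u - 6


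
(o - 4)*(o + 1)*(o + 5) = o^3 + 2*o^2 - 19*o - 20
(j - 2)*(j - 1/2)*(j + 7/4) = j^3 - 3*j^2/4 - 27*j/8 + 7/4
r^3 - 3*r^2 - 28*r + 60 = (r - 6)*(r - 2)*(r + 5)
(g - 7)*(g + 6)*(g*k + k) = g^3*k - 43*g*k - 42*k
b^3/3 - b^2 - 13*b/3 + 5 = (b/3 + 1)*(b - 5)*(b - 1)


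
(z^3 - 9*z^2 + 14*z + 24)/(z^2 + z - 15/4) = 4*(z^3 - 9*z^2 + 14*z + 24)/(4*z^2 + 4*z - 15)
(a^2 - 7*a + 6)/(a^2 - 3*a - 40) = (-a^2 + 7*a - 6)/(-a^2 + 3*a + 40)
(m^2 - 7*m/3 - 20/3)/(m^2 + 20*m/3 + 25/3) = (m - 4)/(m + 5)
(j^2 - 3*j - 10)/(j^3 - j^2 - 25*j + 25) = (j + 2)/(j^2 + 4*j - 5)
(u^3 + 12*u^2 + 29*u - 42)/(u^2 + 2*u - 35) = (u^2 + 5*u - 6)/(u - 5)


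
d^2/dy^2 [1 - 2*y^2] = -4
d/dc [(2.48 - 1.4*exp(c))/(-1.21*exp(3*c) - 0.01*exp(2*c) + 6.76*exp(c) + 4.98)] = (-3.388*exp(3*c) + 8.9884*exp(2*c) + 0.0495999999999999*exp(c) - 23.7368)*exp(c)/(1.4641*exp(6*c) + 0.0242*exp(5*c) - 16.3591*exp(4*c) - 12.1868*exp(3*c) + 45.598*exp(2*c) + 67.3296*exp(c) + 24.8004)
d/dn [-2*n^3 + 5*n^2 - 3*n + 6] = -6*n^2 + 10*n - 3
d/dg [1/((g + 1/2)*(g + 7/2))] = 32*(-g - 2)/(16*g^4 + 128*g^3 + 312*g^2 + 224*g + 49)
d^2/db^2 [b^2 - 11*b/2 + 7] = 2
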